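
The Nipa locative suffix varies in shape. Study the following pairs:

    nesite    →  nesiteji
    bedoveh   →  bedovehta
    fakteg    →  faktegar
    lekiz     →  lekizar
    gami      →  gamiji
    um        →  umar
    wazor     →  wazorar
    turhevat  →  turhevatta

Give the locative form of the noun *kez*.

The pattern is voicing of the final sound: -ta when the stem ends in a voiceless consonant (*bedoveh*, *turhevat*); -ar when the stem ends in a voiced consonant (*fakteg*, *lekiz*, *um*, *wazor*); -ji when the stem ends in a vowel (*nesite*, *gami*).
The final sound of *kez* is /z/, which is a voiced consonant, so the suffix is -ar, giving *kezar*.

kezar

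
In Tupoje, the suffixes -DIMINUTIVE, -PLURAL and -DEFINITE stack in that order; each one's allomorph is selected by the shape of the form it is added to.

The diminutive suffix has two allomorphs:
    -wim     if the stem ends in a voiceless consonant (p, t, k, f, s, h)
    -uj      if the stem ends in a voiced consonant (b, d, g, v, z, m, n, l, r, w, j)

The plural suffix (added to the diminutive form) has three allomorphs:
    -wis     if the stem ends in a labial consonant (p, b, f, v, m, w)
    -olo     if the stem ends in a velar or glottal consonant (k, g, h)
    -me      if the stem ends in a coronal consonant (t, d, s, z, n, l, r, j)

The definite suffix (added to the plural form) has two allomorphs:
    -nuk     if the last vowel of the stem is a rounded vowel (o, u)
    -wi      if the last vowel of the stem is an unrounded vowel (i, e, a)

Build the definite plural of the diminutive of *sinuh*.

*sinuh*: final consonant = /h/, voiceless → -wim → *sinuhwim*.
The diminutive form *sinuhwim* — final consonant /m/ (labial) → -wis → *sinuhwimwis*.
The plural form *sinuhwimwis* — last vowel /i/ (an unrounded vowel) → -wi → *sinuhwimwiswi*.

sinuhwimwiswi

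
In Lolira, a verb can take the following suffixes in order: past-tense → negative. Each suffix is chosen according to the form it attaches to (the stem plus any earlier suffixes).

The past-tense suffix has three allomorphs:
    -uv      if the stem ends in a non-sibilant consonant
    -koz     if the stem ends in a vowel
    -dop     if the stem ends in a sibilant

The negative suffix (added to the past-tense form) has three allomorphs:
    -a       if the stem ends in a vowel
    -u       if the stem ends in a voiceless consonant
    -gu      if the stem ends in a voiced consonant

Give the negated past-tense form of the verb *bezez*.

*bezez* — final sound /z/ (a sibilant) → -dop → *bezezdop*.
Since the final sound of the past-tense form *bezezdop* is /p/ (a voiceless consonant), it takes -u, giving *bezezdopu*.

bezezdopu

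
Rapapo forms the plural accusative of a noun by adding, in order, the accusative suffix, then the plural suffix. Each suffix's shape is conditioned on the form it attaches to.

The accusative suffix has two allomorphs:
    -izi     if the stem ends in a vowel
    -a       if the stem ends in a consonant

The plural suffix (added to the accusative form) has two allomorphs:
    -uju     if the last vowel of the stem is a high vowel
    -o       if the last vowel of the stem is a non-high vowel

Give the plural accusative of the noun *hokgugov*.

Since the final sound of *hokgugov* is /v/ (a consonant), it takes -a, giving *hokgugova*.
The accusative form *hokgugova* — last vowel /a/ (a non-high vowel) → -o → *hokgugovao*.

hokgugovao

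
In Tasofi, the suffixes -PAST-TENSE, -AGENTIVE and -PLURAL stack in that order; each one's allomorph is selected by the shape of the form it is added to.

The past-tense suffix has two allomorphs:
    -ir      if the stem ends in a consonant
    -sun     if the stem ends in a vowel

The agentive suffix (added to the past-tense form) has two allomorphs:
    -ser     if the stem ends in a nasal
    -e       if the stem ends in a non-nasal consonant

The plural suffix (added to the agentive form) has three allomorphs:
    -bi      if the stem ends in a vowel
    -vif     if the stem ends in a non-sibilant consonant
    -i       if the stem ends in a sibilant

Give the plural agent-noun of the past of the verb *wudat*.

wudatirebi

*wudat*: final sound = /t/, a consonant → -ir → *wudatir*.
The final consonant of the past-tense form *wudatir* is /r/, which is non-nasal, so the agentive suffix is -e, giving *wudatire*.
The agentive form *wudatire* — final sound /e/ (a vowel) → -bi → *wudatirebi*.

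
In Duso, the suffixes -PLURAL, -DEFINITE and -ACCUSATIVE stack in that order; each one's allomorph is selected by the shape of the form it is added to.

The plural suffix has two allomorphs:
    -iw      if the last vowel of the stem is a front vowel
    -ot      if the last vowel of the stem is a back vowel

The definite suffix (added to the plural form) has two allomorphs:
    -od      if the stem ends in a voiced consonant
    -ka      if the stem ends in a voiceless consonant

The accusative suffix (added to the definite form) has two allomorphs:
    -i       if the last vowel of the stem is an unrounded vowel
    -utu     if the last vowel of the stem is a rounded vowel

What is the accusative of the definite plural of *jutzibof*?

jutzibofotkai

Since the last vowel of *jutzibof* is /o/ (a back vowel), it takes -ot, giving *jutzibofot*.
Since the final consonant of the plural form *jutzibofot* is /t/ (voiceless), it takes -ka, giving *jutzibofotka*.
The definite form *jutzibofotka* — last vowel /a/ (an unrounded vowel) → -i → *jutzibofotkai*.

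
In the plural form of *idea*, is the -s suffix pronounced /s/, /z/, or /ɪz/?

/z/

The stem *idea* ends in a voiced non-sibilant sound.
The plural suffix surfaces as /ɪz/ after sibilants, /s/ after other voiceless consonants, and /z/ after other voiced sounds.
So the plural -s on *idea* is pronounced /z/.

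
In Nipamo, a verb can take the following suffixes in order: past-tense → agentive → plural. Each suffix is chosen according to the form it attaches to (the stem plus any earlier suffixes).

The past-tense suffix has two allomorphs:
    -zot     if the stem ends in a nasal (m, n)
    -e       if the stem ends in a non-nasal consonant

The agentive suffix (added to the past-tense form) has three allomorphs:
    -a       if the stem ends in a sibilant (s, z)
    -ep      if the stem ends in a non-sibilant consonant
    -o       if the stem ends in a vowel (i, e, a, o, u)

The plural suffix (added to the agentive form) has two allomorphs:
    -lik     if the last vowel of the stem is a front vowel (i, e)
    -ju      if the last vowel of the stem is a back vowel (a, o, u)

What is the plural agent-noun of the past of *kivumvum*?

kivumvumzoteplik

The final consonant of *kivumvum* is /m/, which is a nasal, so the past-tense suffix is -zot, giving *kivumvumzot*.
The past-tense form *kivumvumzot* — final sound /t/ (a non-sibilant consonant) → -ep → *kivumvumzotep*.
The agentive form *kivumvumzotep* — last vowel /e/ (a front vowel) → -lik → *kivumvumzoteplik*.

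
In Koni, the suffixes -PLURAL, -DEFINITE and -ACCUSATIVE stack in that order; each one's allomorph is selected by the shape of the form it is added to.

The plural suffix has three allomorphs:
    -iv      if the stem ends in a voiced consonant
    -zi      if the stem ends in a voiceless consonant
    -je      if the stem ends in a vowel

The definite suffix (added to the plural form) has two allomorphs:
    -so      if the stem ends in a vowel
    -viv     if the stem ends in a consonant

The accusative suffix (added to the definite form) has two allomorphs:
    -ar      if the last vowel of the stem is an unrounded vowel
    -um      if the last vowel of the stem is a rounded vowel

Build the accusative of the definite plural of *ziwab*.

ziwabivvivar

*ziwab* — final sound /b/ (a voiced consonant) → -iv → *ziwabiv*.
The plural form *ziwabiv*: final sound = /v/, a consonant → -viv → *ziwabivviv*.
The definite form *ziwabivviv*: last vowel = /i/, an unrounded vowel → -ar → *ziwabivvivar*.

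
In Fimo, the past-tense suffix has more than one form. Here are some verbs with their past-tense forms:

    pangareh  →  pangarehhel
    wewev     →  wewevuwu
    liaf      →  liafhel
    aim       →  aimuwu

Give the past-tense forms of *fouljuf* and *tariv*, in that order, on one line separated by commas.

fouljufhel, tarivuwu

The pattern is voicing of the final consonant: -hel when the stem ends in a voiceless consonant (*pangareh*, *liaf*); -uwu when the stem ends in a voiced consonant (*wewev*, *aim*).
The final consonant of *fouljuf* is /f/, which is voiceless, so the suffix is -hel, giving *fouljufhel*.
*tariv*: final consonant = /v/, voiced → -uwu → *tarivuwu*.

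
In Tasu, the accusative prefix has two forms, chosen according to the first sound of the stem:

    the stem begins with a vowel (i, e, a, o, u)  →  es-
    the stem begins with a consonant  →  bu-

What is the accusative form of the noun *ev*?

esev

*ev*: first sound = /e/, a vowel → es- → *esev*.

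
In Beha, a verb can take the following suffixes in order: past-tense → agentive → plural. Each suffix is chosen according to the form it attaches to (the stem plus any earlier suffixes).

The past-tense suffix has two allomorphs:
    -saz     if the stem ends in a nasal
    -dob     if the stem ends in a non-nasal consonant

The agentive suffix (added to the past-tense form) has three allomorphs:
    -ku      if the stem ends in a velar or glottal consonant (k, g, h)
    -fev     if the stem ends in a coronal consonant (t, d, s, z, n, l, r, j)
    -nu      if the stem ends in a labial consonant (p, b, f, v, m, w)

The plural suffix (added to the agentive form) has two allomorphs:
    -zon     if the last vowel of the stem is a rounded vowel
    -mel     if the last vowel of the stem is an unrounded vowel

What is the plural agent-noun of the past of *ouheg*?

*ouheg*: final consonant = /g/, non-nasal → -dob → *ouhegdob*.
The past-tense form *ouhegdob*: final consonant = /b/, labial → -nu → *ouhegdobnu*.
The last vowel of the agentive form *ouhegdobnu* is /u/, which is a rounded vowel, so the plural suffix is -zon, giving *ouhegdobnuzon*.

ouhegdobnuzon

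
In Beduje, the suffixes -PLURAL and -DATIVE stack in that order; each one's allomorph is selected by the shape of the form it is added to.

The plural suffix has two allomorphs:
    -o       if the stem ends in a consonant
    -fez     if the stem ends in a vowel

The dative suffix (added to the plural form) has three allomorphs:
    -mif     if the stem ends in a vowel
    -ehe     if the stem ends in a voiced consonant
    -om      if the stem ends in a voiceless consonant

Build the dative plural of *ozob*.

*ozob*: final sound = /b/, a consonant → -o → *ozobo*.
The plural form *ozobo*: final sound = /o/, a vowel → -mif → *ozobomif*.

ozobomif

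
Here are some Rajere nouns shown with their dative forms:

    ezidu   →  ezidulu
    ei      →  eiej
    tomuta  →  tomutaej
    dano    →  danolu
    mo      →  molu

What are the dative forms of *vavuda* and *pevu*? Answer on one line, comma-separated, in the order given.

vavudaej, pevulu

Looking at the last vowel of each stem: -lu when the last vowel of the stem is a rounded vowel (*ezidu*, *dano*, *mo*); -ej when the last vowel of the stem is an unrounded vowel (*ei*, *tomuta*).
Since the last vowel of *vavuda* is /a/ (an unrounded vowel), it takes -ej, giving *vavudaej*.
The last vowel of *pevu* is /u/, which is a rounded vowel, so the suffix is -lu, giving *pevulu*.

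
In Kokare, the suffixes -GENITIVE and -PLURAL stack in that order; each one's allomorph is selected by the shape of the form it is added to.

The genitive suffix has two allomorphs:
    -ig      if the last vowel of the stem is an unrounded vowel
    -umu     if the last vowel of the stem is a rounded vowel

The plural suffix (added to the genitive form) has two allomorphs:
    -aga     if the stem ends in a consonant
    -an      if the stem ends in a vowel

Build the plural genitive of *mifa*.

mifaigaga

*mifa*: last vowel = /a/, an unrounded vowel → -ig → *mifaig*.
The final sound of the genitive form *mifaig* is /g/, which is a consonant, so the plural suffix is -aga, giving *mifaigaga*.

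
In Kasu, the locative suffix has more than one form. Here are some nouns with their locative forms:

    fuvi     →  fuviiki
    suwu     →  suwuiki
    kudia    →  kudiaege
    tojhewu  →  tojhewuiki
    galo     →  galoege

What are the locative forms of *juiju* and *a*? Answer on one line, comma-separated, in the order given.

juijuiki, aege

The alternation tracks the last vowel of the stem — -iki when the last vowel of the stem is a high vowel (*fuvi*, *suwu*, *tojhewu*); -ege when the last vowel of the stem is a non-high vowel (*kudia*, *galo*).
Since the last vowel of *juiju* is /u/ (a high vowel), it takes -iki, giving *juijuiki*.
The last vowel of *a* is /a/, which is a non-high vowel, so the suffix is -ege, giving *aege*.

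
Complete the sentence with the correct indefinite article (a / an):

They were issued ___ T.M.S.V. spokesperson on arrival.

The indefinite article is chosen by the initial *sound* of the following word, not its spelling.
The initialism *T.M.S.V.* is read letter by letter; the first letter, T, is pronounced /tiː/, which begins with a consonant sound.
So the article is *a*: They were issued a T.M.S.V. spokesperson on arrival.

a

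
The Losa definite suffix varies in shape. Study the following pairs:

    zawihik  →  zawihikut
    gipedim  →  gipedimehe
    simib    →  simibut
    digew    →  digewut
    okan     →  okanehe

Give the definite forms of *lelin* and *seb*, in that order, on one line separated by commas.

lelinehe, sebut

Looking at the final consonant of each stem: -ehe when the stem ends in a nasal (*gipedim*, *okan*); -ut when the stem ends in a non-nasal consonant (*zawihik*, *simib*, *digew*).
Since the final consonant of *lelin* is /n/ (a nasal), it takes -ehe, giving *lelinehe*.
*seb*: final consonant = /b/, non-nasal → -ut → *sebut*.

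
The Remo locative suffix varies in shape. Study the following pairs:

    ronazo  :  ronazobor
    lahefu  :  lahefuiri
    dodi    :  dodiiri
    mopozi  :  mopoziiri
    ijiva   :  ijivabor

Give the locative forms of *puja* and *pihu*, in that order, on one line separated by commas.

pujabor, pihuiri

Looking at the last vowel of each stem: -iri when the last vowel of the stem is a high vowel (*lahefu*, *dodi*, *mopozi*); -bor when the last vowel of the stem is a non-high vowel (*ronazo*, *ijiva*).
*puja*: last vowel = /a/, a non-high vowel → -bor → *pujabor*.
*pihu* — last vowel /u/ (a high vowel) → -iri → *pihuiri*.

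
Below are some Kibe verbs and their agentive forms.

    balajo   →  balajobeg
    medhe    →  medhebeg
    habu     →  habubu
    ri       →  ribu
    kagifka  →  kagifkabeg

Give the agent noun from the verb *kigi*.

The suffix is conditioned by the last vowel: -bu when the last vowel of the stem is a high vowel (*habu*, *ri*); -beg when the last vowel of the stem is a non-high vowel (*balajo*, *medhe*, *kagifka*).
Since the last vowel of *kigi* is /i/ (a high vowel), it takes -bu, giving *kigibu*.

kigibu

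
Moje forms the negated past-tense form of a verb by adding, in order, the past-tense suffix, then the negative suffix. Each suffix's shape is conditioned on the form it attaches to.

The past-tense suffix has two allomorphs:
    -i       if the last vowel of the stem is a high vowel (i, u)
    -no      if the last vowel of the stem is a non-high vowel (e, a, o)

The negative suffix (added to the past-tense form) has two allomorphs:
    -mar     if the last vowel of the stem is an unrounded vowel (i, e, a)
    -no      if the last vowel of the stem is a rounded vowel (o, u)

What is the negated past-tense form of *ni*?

The last vowel of *ni* is /i/, which is a high vowel, so the past-tense suffix is -i, giving *nii*.
Since the last vowel of the past-tense form *nii* is /i/ (an unrounded vowel), it takes -mar, giving *niimar*.

niimar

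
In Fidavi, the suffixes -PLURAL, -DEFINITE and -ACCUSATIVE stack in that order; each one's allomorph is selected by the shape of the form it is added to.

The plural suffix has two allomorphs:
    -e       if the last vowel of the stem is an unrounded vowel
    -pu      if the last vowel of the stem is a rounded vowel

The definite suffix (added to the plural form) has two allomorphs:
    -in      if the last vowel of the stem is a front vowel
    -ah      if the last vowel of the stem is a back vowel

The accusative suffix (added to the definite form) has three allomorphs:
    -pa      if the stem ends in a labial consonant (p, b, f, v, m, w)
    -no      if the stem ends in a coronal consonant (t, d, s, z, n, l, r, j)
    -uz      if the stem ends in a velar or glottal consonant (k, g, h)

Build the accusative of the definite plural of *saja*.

*saja* — last vowel /a/ (an unrounded vowel) → -e → *sajae*.
The plural form *sajae* — last vowel /e/ (a front vowel) → -in → *sajaein*.
Since the final consonant of the definite form *sajaein* is /n/ (coronal), it takes -no, giving *sajaeinno*.

sajaeinno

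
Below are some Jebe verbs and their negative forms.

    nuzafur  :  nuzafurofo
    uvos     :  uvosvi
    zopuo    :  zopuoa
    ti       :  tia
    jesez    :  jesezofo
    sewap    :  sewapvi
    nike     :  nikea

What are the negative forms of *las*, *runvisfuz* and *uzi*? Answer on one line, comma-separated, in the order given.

The pattern is voicing of the final sound: -vi when the stem ends in a voiceless consonant (*uvos*, *sewap*); -ofo when the stem ends in a voiced consonant (*nuzafur*, *jesez*); -a when the stem ends in a vowel (*zopuo*, *ti*, *nike*).
Since the final sound of *las* is /s/ (a voiceless consonant), it takes -vi, giving *lasvi*.
*runvisfuz*: final sound = /z/, a voiced consonant → -ofo → *runvisfuzofo*.
Since the final sound of *uzi* is /i/ (a vowel), it takes -a, giving *uzia*.

lasvi, runvisfuzofo, uzia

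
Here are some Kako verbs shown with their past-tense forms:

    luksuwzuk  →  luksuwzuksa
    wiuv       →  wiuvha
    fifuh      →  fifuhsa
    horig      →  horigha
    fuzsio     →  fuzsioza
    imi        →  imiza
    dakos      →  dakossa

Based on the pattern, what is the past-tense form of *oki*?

okiza

The pattern is voicing of the final sound: -sa when the stem ends in a voiceless consonant (*luksuwzuk*, *fifuh*, *dakos*); -ha when the stem ends in a voiced consonant (*wiuv*, *horig*); -za when the stem ends in a vowel (*fuzsio*, *imi*).
*oki* — final sound /i/ (a vowel) → -za → *okiza*.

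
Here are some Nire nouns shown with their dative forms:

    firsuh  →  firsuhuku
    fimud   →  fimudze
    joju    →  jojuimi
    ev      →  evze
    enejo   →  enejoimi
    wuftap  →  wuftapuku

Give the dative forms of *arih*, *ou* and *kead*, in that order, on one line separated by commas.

arihuku, ouimi, keadze

Looking at the final sound of each stem: -uku when the stem ends in a voiceless consonant (*firsuh*, *wuftap*); -ze when the stem ends in a voiced consonant (*fimud*, *ev*); -imi when the stem ends in a vowel (*joju*, *enejo*).
*arih* — final sound /h/ (a voiceless consonant) → -uku → *arihuku*.
*ou* — final sound /u/ (a vowel) → -imi → *ouimi*.
The final sound of *kead* is /d/, which is a voiced consonant, so the suffix is -ze, giving *keadze*.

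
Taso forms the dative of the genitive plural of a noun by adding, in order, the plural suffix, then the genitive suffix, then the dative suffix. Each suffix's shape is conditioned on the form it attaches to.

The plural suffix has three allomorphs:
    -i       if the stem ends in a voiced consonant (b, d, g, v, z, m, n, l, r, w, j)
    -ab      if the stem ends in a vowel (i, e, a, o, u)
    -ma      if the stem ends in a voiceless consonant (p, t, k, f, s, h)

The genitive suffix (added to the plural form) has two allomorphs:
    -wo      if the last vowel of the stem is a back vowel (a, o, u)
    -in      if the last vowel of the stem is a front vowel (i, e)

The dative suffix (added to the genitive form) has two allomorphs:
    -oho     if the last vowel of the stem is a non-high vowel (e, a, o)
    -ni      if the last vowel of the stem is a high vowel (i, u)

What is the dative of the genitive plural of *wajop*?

*wajop*: final sound = /p/, a voiceless consonant → -ma → *wajopma*.
The plural form *wajopma* — last vowel /a/ (a back vowel) → -wo → *wajopmawo*.
The last vowel of the genitive form *wajopmawo* is /o/, which is a non-high vowel, so the dative suffix is -oho, giving *wajopmawooho*.

wajopmawooho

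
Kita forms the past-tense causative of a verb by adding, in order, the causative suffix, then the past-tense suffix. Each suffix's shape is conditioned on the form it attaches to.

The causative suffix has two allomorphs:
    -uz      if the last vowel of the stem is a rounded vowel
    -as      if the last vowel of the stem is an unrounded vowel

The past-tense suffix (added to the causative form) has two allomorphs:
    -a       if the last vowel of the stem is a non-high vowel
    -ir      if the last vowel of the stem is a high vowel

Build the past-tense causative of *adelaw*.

adelawasa

*adelaw*: last vowel = /a/, an unrounded vowel → -as → *adelawas*.
The last vowel of the causative form *adelawas* is /a/, which is a non-high vowel, so the past-tense suffix is -a, giving *adelawasa*.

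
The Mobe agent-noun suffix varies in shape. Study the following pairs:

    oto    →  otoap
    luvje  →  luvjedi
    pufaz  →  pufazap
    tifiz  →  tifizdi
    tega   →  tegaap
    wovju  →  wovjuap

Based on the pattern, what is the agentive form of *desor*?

Looking at the last vowel of each stem: -di when the last vowel of the stem is a front vowel (*luvje*, *tifiz*); -ap when the last vowel of the stem is a back vowel (*oto*, *pufaz*, *tega*, *wovju*).
The last vowel of *desor* is /o/, which is a back vowel, so the suffix is -ap, giving *desorap*.

desorap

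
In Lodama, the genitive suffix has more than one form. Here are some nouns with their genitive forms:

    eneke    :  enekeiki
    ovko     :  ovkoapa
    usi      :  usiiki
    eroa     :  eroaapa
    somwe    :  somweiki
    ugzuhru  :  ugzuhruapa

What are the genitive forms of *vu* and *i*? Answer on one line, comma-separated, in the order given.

vuapa, iiki

The alternation tracks the last vowel of the stem — -iki when the last vowel of the stem is a front vowel (*eneke*, *usi*, *somwe*); -apa when the last vowel of the stem is a back vowel (*ovko*, *eroa*, *ugzuhru*).
*vu*: last vowel = /u/, a back vowel → -apa → *vuapa*.
Since the last vowel of *i* is /i/ (a front vowel), it takes -iki, giving *iiki*.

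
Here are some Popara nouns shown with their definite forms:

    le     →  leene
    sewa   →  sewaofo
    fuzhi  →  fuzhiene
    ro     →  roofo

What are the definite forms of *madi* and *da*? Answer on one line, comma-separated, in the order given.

madiene, daofo

Looking at the last vowel of each stem: -ene when the last vowel of the stem is a front vowel (*le*, *fuzhi*); -ofo when the last vowel of the stem is a back vowel (*sewa*, *ro*).
Since the last vowel of *madi* is /i/ (a front vowel), it takes -ene, giving *madiene*.
Since the last vowel of *da* is /a/ (a back vowel), it takes -ofo, giving *daofo*.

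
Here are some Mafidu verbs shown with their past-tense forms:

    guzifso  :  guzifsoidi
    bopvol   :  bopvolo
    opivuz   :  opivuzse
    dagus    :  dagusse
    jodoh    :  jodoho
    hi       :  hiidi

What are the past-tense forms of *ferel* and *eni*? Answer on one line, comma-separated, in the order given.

The pattern is sibilance of the final sound: -se when the stem ends in a sibilant (*opivuz*, *dagus*); -o when the stem ends in a non-sibilant consonant (*bopvol*, *jodoh*); -idi when the stem ends in a vowel (*guzifso*, *hi*).
Since the final sound of *ferel* is /l/ (a non-sibilant consonant), it takes -o, giving *ferelo*.
*eni*: final sound = /i/, a vowel → -idi → *eniidi*.

ferelo, eniidi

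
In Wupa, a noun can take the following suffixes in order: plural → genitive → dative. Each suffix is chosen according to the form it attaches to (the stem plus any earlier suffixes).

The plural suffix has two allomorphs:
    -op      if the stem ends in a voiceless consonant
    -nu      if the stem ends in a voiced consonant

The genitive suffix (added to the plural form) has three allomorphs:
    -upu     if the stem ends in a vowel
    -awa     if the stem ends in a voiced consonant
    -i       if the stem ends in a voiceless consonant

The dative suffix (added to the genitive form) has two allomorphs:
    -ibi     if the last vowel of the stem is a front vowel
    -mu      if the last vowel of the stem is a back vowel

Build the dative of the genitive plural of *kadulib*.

kadulibnuupumu

The final consonant of *kadulib* is /b/, which is voiced, so the plural suffix is -nu, giving *kadulibnu*.
The plural form *kadulibnu* — final sound /u/ (a vowel) → -upu → *kadulibnuupu*.
The last vowel of the genitive form *kadulibnuupu* is /u/, which is a back vowel, so the dative suffix is -mu, giving *kadulibnuupumu*.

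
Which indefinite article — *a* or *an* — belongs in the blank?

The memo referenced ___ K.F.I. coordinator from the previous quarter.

a

The indefinite article is chosen by the initial *sound* of the following word, not its spelling.
The initialism *K.F.I.* is read letter by letter; the first letter, K, is pronounced /keɪ/, which begins with a consonant sound.
So the article is *a*: The memo referenced a K.F.I. coordinator from the previous quarter.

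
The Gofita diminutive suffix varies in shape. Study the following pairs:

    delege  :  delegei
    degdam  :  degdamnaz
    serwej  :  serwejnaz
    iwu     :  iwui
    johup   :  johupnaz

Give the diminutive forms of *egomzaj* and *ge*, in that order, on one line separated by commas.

The suffix is conditioned by the final sound: -naz when the stem ends in a consonant (*degdam*, *serwej*, *johup*); -i when the stem ends in a vowel (*delege*, *iwu*).
*egomzaj*: final sound = /j/, a consonant → -naz → *egomzajnaz*.
*ge*: final sound = /e/, a vowel → -i → *gei*.

egomzajnaz, gei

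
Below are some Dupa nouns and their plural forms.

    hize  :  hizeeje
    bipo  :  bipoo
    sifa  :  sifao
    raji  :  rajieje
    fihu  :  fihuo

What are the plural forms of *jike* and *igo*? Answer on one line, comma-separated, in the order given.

The pattern is front/back vowel harmony: -eje when the last vowel of the stem is a front vowel (*hize*, *raji*); -o when the last vowel of the stem is a back vowel (*bipo*, *sifa*, *fihu*).
Since the last vowel of *jike* is /e/ (a front vowel), it takes -eje, giving *jikeeje*.
*igo* — last vowel /o/ (a back vowel) → -o → *igoo*.

jikeeje, igoo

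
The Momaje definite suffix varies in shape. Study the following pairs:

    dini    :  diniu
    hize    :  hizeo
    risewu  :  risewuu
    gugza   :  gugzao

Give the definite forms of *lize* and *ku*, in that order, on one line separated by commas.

The pattern is height harmony: -u when the last vowel of the stem is a high vowel (*dini*, *risewu*); -o when the last vowel of the stem is a non-high vowel (*hize*, *gugza*).
*lize* — last vowel /e/ (a non-high vowel) → -o → *lizeo*.
The last vowel of *ku* is /u/, which is a high vowel, so the suffix is -u, giving *kuu*.

lizeo, kuu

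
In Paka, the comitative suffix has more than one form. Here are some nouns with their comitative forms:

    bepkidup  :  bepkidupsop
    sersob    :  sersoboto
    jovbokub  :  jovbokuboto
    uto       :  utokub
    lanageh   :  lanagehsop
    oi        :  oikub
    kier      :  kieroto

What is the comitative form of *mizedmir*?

The alternation tracks the final sound of the stem — -sop when the stem ends in a voiceless consonant (*bepkidup*, *lanageh*); -oto when the stem ends in a voiced consonant (*sersob*, *jovbokub*, *kier*); -kub when the stem ends in a vowel (*uto*, *oi*).
The final sound of *mizedmir* is /r/, which is a voiced consonant, so the suffix is -oto, giving *mizedmiroto*.

mizedmiroto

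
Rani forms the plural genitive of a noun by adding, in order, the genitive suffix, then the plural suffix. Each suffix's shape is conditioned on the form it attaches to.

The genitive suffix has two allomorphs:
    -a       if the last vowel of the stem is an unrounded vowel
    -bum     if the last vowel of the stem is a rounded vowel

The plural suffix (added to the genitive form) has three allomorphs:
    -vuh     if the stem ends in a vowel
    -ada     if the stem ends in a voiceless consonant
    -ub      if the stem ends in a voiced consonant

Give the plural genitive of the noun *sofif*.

Since the last vowel of *sofif* is /i/ (an unrounded vowel), it takes -a, giving *sofifa*.
The genitive form *sofifa*: final sound = /a/, a vowel → -vuh → *sofifavuh*.

sofifavuh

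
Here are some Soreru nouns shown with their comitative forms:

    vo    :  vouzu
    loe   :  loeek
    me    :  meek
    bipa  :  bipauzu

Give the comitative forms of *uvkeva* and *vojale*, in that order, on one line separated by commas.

The suffix is conditioned by the last vowel: -ek when the last vowel of the stem is a front vowel (*loe*, *me*); -uzu when the last vowel of the stem is a back vowel (*vo*, *bipa*).
*uvkeva* — last vowel /a/ (a back vowel) → -uzu → *uvkevauzu*.
*vojale* — last vowel /e/ (a front vowel) → -ek → *vojaleek*.

uvkevauzu, vojaleek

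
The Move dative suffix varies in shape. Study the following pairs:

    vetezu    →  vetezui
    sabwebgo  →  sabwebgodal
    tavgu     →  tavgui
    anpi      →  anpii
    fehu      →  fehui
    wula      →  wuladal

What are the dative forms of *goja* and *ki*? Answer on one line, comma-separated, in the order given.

The suffix is conditioned by the last vowel: -i when the last vowel of the stem is a high vowel (*vetezu*, *tavgu*, *anpi*, *fehu*); -dal when the last vowel of the stem is a non-high vowel (*sabwebgo*, *wula*).
*goja* — last vowel /a/ (a non-high vowel) → -dal → *gojadal*.
The last vowel of *ki* is /i/, which is a high vowel, so the suffix is -i, giving *kii*.

gojadal, kii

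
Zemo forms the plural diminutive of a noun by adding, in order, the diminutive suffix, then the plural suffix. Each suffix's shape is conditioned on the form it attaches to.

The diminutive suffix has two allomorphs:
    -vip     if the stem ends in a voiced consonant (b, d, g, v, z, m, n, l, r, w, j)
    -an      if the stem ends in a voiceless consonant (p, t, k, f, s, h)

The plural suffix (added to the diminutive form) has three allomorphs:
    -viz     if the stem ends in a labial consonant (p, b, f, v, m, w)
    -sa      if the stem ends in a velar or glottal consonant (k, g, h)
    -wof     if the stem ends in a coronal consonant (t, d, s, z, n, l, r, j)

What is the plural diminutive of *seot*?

seotanwof

Since the final consonant of *seot* is /t/ (voiceless), it takes -an, giving *seotan*.
Since the final consonant of the diminutive form *seotan* is /n/ (coronal), it takes -wof, giving *seotanwof*.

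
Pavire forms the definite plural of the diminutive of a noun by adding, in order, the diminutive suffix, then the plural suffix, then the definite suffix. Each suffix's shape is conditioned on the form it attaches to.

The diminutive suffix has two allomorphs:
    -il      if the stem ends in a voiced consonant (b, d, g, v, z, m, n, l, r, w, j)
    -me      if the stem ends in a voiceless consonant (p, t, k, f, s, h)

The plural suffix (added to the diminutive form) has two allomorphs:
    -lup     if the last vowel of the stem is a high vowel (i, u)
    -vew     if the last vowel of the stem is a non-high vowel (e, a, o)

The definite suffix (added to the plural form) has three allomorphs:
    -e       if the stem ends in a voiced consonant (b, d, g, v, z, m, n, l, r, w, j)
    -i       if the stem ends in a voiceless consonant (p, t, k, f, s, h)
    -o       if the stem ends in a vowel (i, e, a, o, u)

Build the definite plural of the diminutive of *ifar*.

ifarillupi

Since the final consonant of *ifar* is /r/ (voiced), it takes -il, giving *ifaril*.
The last vowel of the diminutive form *ifaril* is /i/, which is a high vowel, so the plural suffix is -lup, giving *ifarillup*.
The final sound of the plural form *ifarillup* is /p/, which is a voiceless consonant, so the definite suffix is -i, giving *ifarillupi*.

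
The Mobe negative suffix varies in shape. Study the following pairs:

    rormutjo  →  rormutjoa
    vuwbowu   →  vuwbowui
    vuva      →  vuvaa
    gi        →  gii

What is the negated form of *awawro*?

awawroa

The alternation tracks the last vowel of the stem — -i when the last vowel of the stem is a high vowel (*vuwbowu*, *gi*); -a when the last vowel of the stem is a non-high vowel (*rormutjo*, *vuva*).
*awawro*: last vowel = /o/, a non-high vowel → -a → *awawroa*.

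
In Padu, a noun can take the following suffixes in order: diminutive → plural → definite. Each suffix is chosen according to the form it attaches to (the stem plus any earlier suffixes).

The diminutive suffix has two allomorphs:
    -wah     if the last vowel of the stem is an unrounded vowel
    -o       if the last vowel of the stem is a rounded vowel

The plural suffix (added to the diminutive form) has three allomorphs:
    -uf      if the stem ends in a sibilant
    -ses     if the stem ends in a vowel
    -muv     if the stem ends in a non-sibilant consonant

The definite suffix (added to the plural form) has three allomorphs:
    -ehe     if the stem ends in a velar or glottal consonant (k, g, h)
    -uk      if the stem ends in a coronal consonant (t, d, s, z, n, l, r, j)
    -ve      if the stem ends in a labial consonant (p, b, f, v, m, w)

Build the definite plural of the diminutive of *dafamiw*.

dafamiwwahmuvve

*dafamiw* — last vowel /i/ (an unrounded vowel) → -wah → *dafamiwwah*.
The final sound of the diminutive form *dafamiwwah* is /h/, which is a non-sibilant consonant, so the plural suffix is -muv, giving *dafamiwwahmuv*.
The final consonant of the plural form *dafamiwwahmuv* is /v/, which is labial, so the definite suffix is -ve, giving *dafamiwwahmuvve*.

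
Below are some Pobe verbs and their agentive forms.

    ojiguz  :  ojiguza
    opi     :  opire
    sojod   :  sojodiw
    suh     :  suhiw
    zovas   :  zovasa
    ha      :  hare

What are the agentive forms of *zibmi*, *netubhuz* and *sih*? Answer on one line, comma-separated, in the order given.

zibmire, netubhuza, sihiw

The suffix is conditioned by the final sound: -a when the stem ends in a sibilant (*ojiguz*, *zovas*); -iw when the stem ends in a non-sibilant consonant (*sojod*, *suh*); -re when the stem ends in a vowel (*opi*, *ha*).
Since the final sound of *zibmi* is /i/ (a vowel), it takes -re, giving *zibmire*.
*netubhuz* — final sound /z/ (a sibilant) → -a → *netubhuza*.
The final sound of *sih* is /h/, which is a non-sibilant consonant, so the suffix is -iw, giving *sihiw*.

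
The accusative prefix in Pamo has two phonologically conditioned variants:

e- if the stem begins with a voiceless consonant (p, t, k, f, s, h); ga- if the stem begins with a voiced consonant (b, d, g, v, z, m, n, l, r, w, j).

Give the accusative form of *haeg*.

*haeg* — first consonant /h/ (voiceless) → e- → *ehaeg*.

ehaeg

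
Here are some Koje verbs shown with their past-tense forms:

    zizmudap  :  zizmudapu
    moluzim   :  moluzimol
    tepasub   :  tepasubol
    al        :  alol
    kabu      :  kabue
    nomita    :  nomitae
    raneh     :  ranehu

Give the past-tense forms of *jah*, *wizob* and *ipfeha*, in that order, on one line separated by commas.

The pattern is voicing of the final sound: -u when the stem ends in a voiceless consonant (*zizmudap*, *raneh*); -ol when the stem ends in a voiced consonant (*moluzim*, *tepasub*, *al*); -e when the stem ends in a vowel (*kabu*, *nomita*).
*jah*: final sound = /h/, a voiceless consonant → -u → *jahu*.
Since the final sound of *wizob* is /b/ (a voiced consonant), it takes -ol, giving *wizobol*.
*ipfeha* — final sound /a/ (a vowel) → -e → *ipfehae*.

jahu, wizobol, ipfehae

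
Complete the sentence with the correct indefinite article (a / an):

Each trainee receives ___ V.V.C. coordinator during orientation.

The indefinite article is chosen by the initial *sound* of the following word, not its spelling.
The initialism *V.V.C.* is read letter by letter; the first letter, V, is pronounced /viː/, which begins with a consonant sound.
So the article is *a*: Each trainee receives a V.V.C. coordinator during orientation.

a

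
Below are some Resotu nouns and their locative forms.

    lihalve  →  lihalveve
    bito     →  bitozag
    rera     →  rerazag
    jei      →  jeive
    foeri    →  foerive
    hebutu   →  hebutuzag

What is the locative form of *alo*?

The pattern is front/back vowel harmony: -ve when the last vowel of the stem is a front vowel (*lihalve*, *jei*, *foeri*); -zag when the last vowel of the stem is a back vowel (*bito*, *rera*, *hebutu*).
*alo*: last vowel = /o/, a back vowel → -zag → *alozag*.

alozag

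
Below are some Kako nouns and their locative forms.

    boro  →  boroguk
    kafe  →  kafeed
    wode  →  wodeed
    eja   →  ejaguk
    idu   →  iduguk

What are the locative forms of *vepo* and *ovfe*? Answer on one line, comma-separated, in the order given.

vepoguk, ovfeed

The suffix is conditioned by the last vowel: -ed when the last vowel of the stem is a front vowel (*kafe*, *wode*); -guk when the last vowel of the stem is a back vowel (*boro*, *eja*, *idu*).
*vepo* — last vowel /o/ (a back vowel) → -guk → *vepoguk*.
Since the last vowel of *ovfe* is /e/ (a front vowel), it takes -ed, giving *ovfeed*.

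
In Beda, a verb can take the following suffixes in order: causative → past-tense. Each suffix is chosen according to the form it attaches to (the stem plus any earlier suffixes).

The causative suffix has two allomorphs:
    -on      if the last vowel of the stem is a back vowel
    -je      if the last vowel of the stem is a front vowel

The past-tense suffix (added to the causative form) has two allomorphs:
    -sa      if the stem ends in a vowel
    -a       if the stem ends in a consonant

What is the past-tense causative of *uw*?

uwona

Since the last vowel of *uw* is /u/ (a back vowel), it takes -on, giving *uwon*.
The causative form *uwon* — final sound /n/ (a consonant) → -a → *uwona*.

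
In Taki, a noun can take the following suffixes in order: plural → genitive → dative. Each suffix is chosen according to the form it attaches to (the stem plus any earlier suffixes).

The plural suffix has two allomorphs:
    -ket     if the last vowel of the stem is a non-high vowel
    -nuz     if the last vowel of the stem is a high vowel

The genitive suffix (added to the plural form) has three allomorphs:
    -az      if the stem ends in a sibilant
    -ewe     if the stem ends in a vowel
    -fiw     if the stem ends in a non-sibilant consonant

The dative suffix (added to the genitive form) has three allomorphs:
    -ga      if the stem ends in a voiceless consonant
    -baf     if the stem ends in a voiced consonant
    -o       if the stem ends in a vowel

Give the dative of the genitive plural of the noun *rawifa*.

The last vowel of *rawifa* is /a/, which is a non-high vowel, so the plural suffix is -ket, giving *rawifaket*.
The final sound of the plural form *rawifaket* is /t/, which is a non-sibilant consonant, so the genitive suffix is -fiw, giving *rawifaketfiw*.
The genitive form *rawifaketfiw* — final sound /w/ (a voiced consonant) → -baf → *rawifaketfiwbaf*.

rawifaketfiwbaf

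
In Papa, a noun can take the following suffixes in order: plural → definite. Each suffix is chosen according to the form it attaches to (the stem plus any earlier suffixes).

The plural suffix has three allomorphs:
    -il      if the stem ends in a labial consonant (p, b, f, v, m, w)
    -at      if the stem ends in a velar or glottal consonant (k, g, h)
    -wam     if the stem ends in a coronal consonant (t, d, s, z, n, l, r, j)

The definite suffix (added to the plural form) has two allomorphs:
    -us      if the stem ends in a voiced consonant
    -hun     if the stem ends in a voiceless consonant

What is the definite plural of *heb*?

hebilus

The final consonant of *heb* is /b/, which is labial, so the plural suffix is -il, giving *hebil*.
The plural form *hebil* — final consonant /l/ (voiced) → -us → *hebilus*.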